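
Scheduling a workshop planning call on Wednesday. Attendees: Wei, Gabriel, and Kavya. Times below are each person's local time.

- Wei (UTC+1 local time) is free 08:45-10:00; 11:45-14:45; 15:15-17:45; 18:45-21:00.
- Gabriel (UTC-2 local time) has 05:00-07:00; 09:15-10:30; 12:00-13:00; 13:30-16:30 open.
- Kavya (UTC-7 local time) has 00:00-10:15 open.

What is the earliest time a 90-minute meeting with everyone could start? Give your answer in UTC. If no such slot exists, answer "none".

Wei in UTC: 07:45-09:00, 10:45-13:45, 14:15-16:45, 17:45-20:00 (subtract 1h to convert from UTC+1).
Gabriel in UTC: 07:00-09:00, 11:15-12:30, 14:00-15:00, 15:30-18:30 (add 2h to convert from UTC-2).
Kavya in UTC: 07:00-17:15 (add 7h to convert from UTC-7).
Wei ∩ Gabriel: 07:45-09:00, 11:15-12:30, 14:15-15:00, 15:30-16:45, 17:45-18:30.
Wei ∩ Gabriel ∩ Kavya: 07:45-09:00, 11:15-12:30, 14:15-15:00, 15:30-16:45.
Those are the intersection windows.
No common window is at least 90 minutes long.

none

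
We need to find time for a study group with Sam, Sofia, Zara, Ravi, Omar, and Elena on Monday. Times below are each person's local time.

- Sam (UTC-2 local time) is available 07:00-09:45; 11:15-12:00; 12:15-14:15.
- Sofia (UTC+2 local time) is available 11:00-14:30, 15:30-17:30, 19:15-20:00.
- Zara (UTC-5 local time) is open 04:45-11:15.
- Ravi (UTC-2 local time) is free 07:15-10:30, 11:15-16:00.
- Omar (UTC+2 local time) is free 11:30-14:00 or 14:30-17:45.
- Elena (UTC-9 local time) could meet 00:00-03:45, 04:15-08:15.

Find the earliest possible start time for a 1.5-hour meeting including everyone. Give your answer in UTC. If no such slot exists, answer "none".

Sam in UTC: 09:00-11:45, 13:15-14:00, 14:15-16:15 (add 2h to convert from UTC-2).
Sofia in UTC: 09:00-12:30, 13:30-15:30, 17:15-18:00 (subtract 2h to convert from UTC+2).
Zara in UTC: 09:45-16:15 (add 5h to convert from UTC-5).
Ravi in UTC: 09:15-12:30, 13:15-18:00 (add 2h to convert from UTC-2).
Omar in UTC: 09:30-12:00, 12:30-15:45 (subtract 2h to convert from UTC+2).
Elena in UTC: 09:00-12:45, 13:15-17:15 (add 9h to convert from UTC-9).
Sam ∩ Sofia: 09:00-11:45, 13:30-14:00, 14:15-15:30.
Sam ∩ Sofia ∩ Zara: 09:45-11:45, 13:30-14:00, 14:15-15:30.
Sam ∩ Sofia ∩ Zara ∩ Ravi: 09:45-11:45, 13:30-14:00, 14:15-15:30.
Sam ∩ Sofia ∩ Zara ∩ Ravi ∩ Omar: 09:45-11:45, 13:30-14:00, 14:15-15:30.
Sam ∩ Sofia ∩ Zara ∩ Ravi ∩ Omar ∩ Elena: 09:45-11:45, 13:30-14:00, 14:15-15:30.
The first common window of at least 90 minutes is 09:45-11:45, so the earliest start is 09:45.

09:45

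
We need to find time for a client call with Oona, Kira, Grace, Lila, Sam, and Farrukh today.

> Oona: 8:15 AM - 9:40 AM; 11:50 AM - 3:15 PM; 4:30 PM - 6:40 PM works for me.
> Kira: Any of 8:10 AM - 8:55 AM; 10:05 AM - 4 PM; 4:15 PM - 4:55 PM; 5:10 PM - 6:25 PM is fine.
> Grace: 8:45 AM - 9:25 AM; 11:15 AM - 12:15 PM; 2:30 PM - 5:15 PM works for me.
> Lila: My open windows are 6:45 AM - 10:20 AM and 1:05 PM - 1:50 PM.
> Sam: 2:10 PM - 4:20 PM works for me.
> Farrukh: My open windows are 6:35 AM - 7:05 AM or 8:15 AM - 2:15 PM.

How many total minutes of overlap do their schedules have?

Oona ∩ Kira: 08:15-08:55, 11:50-15:15, 16:30-16:55, 17:10-18:25.
Oona ∩ Kira ∩ Grace: 08:45-08:55, 11:50-12:15, 14:30-15:15, 16:30-16:55, 17:10-17:15.
Oona ∩ Kira ∩ Grace ∩ Lila: 08:45-08:55.
Oona ∩ Kira ∩ Grace ∩ Lila ∩ Sam: ∅.
Oona ∩ Kira ∩ Grace ∩ Lila ∩ Sam ∩ Farrukh: ∅.
There is no time when everyone is free.
There is no common window, so the total is 0 minutes.

0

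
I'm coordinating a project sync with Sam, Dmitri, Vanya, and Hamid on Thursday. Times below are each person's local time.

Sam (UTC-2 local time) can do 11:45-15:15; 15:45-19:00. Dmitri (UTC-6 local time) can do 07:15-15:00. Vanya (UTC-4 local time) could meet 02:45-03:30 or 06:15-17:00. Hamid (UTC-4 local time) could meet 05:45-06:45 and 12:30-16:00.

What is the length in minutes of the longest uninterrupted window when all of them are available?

Sam in UTC: 13:45-17:15, 17:45-21:00 (add 2h to convert from UTC-2).
Dmitri in UTC: 13:15-21:00 (add 6h to convert from UTC-6).
Vanya in UTC: 06:45-07:30, 10:15-21:00 (add 4h to convert from UTC-4).
Hamid in UTC: 09:45-10:45, 16:30-20:00 (add 4h to convert from UTC-4).
Sam ∩ Dmitri: 13:45-17:15, 17:45-21:00.
Sam ∩ Dmitri ∩ Vanya: 13:45-17:15, 17:45-21:00.
Sam ∩ Dmitri ∩ Vanya ∩ Hamid: 16:30-17:15, 17:45-20:00.
So the common availability across everyone is 16:30-17:15, 17:45-20:00.
The longest is 17:45-20:00 at 135 minutes.

135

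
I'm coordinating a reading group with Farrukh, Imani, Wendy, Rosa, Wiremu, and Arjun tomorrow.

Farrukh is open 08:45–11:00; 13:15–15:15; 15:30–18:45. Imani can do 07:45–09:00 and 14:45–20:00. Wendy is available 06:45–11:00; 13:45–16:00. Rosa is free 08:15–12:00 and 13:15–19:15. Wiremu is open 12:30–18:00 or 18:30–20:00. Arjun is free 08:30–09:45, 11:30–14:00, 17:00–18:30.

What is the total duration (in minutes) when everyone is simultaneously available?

Farrukh ∩ Imani: 08:45-09:00, 14:45-15:15, 15:30-18:45.
Farrukh ∩ Imani ∩ Wendy: 08:45-09:00, 14:45-15:15, 15:30-16:00.
Farrukh ∩ Imani ∩ Wendy ∩ Rosa: 08:45-09:00, 14:45-15:15, 15:30-16:00.
Farrukh ∩ Imani ∩ Wendy ∩ Rosa ∩ Wiremu: 14:45-15:15, 15:30-16:00.
Farrukh ∩ Imani ∩ Wendy ∩ Rosa ∩ Wiremu ∩ Arjun: ∅.
There is no time when everyone is free.
There is no common window, so the total is 0 minutes.

0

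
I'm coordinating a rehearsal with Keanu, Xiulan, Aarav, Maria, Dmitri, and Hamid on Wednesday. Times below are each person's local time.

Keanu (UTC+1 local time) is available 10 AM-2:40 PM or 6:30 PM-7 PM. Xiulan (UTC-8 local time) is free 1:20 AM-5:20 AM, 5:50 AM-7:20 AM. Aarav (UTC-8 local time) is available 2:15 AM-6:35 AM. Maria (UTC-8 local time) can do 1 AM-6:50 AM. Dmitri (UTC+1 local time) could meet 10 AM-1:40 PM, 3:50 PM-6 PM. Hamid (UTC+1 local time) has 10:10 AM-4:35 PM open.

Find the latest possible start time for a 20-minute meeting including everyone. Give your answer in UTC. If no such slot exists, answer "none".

Keanu in UTC: 09:00-13:40, 17:30-18:00 (subtract 1h to convert from UTC+1).
Xiulan in UTC: 09:20-13:20, 13:50-15:20 (add 8h to convert from UTC-8).
Aarav in UTC: 10:15-14:35 (add 8h to convert from UTC-8).
Maria in UTC: 09:00-14:50 (add 8h to convert from UTC-8).
Dmitri in UTC: 09:00-12:40, 14:50-17:00 (subtract 1h to convert from UTC+1).
Hamid in UTC: 09:10-15:35 (subtract 1h to convert from UTC+1).
Keanu ∩ Xiulan: 09:20-13:20.
Keanu ∩ Xiulan ∩ Aarav: 10:15-13:20.
Keanu ∩ Xiulan ∩ Aarav ∩ Maria: 10:15-13:20.
Keanu ∩ Xiulan ∩ Aarav ∩ Maria ∩ Dmitri: 10:15-12:40.
Keanu ∩ Xiulan ∩ Aarav ∩ Maria ∩ Dmitri ∩ Hamid: 10:15-12:40.
Those are the intersection windows.
The last common window of at least 20 minutes is 10:15-12:40; a 20-minute meeting can start as late as 12:20 and still end by 12:40.

12:20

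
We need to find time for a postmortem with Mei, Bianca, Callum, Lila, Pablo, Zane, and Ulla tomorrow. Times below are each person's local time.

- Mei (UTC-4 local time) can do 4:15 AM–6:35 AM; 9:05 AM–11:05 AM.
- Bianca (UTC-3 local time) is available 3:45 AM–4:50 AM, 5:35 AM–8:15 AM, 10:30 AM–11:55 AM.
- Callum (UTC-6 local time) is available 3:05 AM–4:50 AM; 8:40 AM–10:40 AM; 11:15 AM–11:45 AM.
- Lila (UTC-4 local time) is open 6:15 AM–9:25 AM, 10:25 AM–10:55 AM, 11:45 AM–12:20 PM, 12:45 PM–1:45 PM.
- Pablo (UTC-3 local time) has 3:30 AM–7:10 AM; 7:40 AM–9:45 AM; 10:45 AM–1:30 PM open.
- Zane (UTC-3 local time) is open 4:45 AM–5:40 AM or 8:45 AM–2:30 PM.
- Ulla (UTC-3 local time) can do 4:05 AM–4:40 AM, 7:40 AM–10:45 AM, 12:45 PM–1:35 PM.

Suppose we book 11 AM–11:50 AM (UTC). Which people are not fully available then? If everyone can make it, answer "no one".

Mei in UTC: 08:15-10:35, 13:05-15:05 (add 4h to convert from UTC-4).
Bianca in UTC: 06:45-07:50, 08:35-11:15, 13:30-14:55 (add 3h to convert from UTC-3).
Callum in UTC: 09:05-10:50, 14:40-16:40, 17:15-17:45 (add 6h to convert from UTC-6).
Lila in UTC: 10:15-13:25, 14:25-14:55, 15:45-16:20, 16:45-17:45 (add 4h to convert from UTC-4).
Pablo in UTC: 06:30-10:10, 10:40-12:45, 13:45-16:30 (add 3h to convert from UTC-3).
Zane in UTC: 07:45-08:40, 11:45-17:30 (add 3h to convert from UTC-3).
Ulla in UTC: 07:05-07:40, 10:40-13:45, 15:45-16:35 (add 3h to convert from UTC-3).
Mei: not fully free for 11:00-11:50. Bianca: not fully free for 11:00-11:50. Callum: not fully free for 11:00-11:50. Lila: free for 11:00-11:50. Pablo: free for 11:00-11:50. Zane: not fully free for 11:00-11:50. Ulla: free for 11:00-11:50.

Bianca, Callum, Mei, Zane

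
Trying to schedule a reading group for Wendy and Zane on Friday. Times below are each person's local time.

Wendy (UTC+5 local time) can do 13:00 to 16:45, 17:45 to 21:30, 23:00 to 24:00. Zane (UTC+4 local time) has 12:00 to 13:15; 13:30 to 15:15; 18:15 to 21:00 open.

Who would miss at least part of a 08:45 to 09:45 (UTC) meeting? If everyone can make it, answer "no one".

Zane

Wendy in UTC: 08:00-11:45, 12:45-16:30, 18:00-19:00 (subtract 5h to convert from UTC+5).
Zane in UTC: 08:00-09:15, 09:30-11:15, 14:15-17:00 (subtract 4h to convert from UTC+4).
Wendy: free for 08:45-09:45. Zane: not fully free for 08:45-09:45.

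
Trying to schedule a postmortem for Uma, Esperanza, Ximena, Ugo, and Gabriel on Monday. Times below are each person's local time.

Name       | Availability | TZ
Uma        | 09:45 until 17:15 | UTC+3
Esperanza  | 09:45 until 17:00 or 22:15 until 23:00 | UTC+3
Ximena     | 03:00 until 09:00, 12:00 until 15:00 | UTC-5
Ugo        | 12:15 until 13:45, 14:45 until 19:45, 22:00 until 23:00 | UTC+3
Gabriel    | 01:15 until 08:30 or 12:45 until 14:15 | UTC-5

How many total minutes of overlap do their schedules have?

195

Uma in UTC: 06:45-14:15 (subtract 3h to convert from UTC+3).
Esperanza in UTC: 06:45-14:00, 19:15-20:00 (subtract 3h to convert from UTC+3).
Ximena in UTC: 08:00-14:00, 17:00-20:00 (add 5h to convert from UTC-5).
Ugo in UTC: 09:15-10:45, 11:45-16:45, 19:00-20:00 (subtract 3h to convert from UTC+3).
Gabriel in UTC: 06:15-13:30, 17:45-19:15 (add 5h to convert from UTC-5).
Uma ∩ Esperanza: 06:45-14:00.
Uma ∩ Esperanza ∩ Ximena: 08:00-14:00.
Uma ∩ Esperanza ∩ Ximena ∩ Ugo: 09:15-10:45, 11:45-14:00.
Uma ∩ Esperanza ∩ Ximena ∩ Ugo ∩ Gabriel: 09:15-10:45, 11:45-13:30.
Those are the intersection windows.
Summing the common windows: 90 + 105 = 195 minutes.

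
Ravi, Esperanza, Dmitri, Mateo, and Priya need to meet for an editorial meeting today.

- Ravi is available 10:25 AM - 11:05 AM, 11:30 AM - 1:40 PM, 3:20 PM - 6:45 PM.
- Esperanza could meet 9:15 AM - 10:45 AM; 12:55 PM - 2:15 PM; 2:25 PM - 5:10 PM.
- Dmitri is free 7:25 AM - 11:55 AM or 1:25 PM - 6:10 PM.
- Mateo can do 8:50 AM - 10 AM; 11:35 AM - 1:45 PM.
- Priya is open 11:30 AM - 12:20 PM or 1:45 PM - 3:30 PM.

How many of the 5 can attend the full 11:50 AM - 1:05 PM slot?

Ravi and Mateo can make the full 11:50-13:05 slot — that's 2.

2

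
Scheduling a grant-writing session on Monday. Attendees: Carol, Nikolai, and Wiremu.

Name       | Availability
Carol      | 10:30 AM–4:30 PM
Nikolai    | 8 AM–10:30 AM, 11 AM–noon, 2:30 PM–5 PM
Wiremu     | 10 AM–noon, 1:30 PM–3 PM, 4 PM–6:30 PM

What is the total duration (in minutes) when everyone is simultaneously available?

Carol ∩ Nikolai: 11:00-12:00, 14:30-16:30.
Carol ∩ Nikolai ∩ Wiremu: 11:00-12:00, 14:30-15:00, 16:00-16:30.
Those are the intersection windows.
Summing the common windows: 60 + 30 + 30 = 120 minutes.

120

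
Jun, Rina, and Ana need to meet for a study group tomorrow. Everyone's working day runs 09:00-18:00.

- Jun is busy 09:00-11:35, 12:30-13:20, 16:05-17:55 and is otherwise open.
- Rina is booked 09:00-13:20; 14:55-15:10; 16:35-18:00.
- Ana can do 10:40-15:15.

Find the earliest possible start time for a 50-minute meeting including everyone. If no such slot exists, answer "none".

13:20

Jun free: 11:35-12:30, 13:20-16:05, 17:55-18:00 (invert busy blocks within the working day).
Rina free: 13:20-14:55, 15:10-16:35 (invert busy blocks within the working day).
Ana free: 10:40-15:15.
Jun ∩ Rina: 13:20-14:55, 15:10-16:05.
Jun ∩ Rina ∩ Ana: 13:20-14:55, 15:10-15:15.
The first common window of at least 50 minutes is 13:20-14:55, so the earliest start is 13:20.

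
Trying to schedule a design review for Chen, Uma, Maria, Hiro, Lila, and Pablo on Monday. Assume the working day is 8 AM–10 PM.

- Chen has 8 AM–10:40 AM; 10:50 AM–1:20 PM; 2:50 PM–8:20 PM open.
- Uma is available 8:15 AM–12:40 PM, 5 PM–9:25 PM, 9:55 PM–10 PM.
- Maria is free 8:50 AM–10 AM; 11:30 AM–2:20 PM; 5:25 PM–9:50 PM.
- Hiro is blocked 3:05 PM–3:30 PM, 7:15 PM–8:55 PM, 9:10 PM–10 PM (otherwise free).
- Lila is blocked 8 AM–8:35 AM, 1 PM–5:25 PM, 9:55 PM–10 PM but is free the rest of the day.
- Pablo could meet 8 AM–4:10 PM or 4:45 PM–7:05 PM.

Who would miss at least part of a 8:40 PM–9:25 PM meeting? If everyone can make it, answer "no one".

Chen free: 08:00-10:40, 10:50-13:20, 14:50-20:20.
Uma free: 08:15-12:40, 17:00-21:25, 21:55-22:00.
Maria free: 08:50-10:00, 11:30-14:20, 17:25-21:50.
Hiro free: 08:00-15:05, 15:30-19:15, 20:55-21:10 (invert busy blocks within the working day).
Lila free: 08:35-13:00, 17:25-21:55 (invert busy blocks within the working day).
Pablo free: 08:00-16:10, 16:45-19:05.
Chen: not fully free for 20:40-21:25. Uma: free for 20:40-21:25. Maria: free for 20:40-21:25. Hiro: not fully free for 20:40-21:25. Lila: free for 20:40-21:25. Pablo: not fully free for 20:40-21:25.

Chen, Hiro, Pablo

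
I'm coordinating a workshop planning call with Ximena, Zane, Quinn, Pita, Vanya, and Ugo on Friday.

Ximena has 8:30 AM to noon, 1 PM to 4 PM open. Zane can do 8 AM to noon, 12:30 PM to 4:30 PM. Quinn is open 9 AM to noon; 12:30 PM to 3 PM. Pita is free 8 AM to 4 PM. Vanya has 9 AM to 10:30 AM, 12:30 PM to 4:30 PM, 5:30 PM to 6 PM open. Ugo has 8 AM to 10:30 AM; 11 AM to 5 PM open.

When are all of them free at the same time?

09:00-10:30, 13:00-15:00

Ximena ∩ Zane: 08:30-12:00, 13:00-16:00.
Ximena ∩ Zane ∩ Quinn: 09:00-12:00, 13:00-15:00.
Ximena ∩ Zane ∩ Quinn ∩ Pita: 09:00-12:00, 13:00-15:00.
Ximena ∩ Zane ∩ Quinn ∩ Pita ∩ Vanya: 09:00-10:30, 13:00-15:00.
Ximena ∩ Zane ∩ Quinn ∩ Pita ∩ Vanya ∩ Ugo: 09:00-10:30, 13:00-15:00.
So the common availability across everyone is 09:00-10:30, 13:00-15:00.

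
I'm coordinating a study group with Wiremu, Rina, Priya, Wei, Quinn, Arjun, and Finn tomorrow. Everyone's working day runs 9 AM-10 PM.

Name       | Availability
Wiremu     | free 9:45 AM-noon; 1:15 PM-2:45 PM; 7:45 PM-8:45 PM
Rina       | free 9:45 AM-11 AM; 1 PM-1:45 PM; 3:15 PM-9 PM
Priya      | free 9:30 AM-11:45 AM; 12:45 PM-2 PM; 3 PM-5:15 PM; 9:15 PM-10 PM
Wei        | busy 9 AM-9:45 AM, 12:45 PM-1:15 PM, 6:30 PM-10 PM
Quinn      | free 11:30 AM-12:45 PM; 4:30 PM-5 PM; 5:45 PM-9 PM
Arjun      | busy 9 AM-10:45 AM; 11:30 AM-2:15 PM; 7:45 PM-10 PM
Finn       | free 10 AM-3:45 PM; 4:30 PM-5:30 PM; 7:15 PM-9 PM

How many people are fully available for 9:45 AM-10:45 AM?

4

Wiremu free: 09:45-12:00, 13:15-14:45, 19:45-20:45.
Rina free: 09:45-11:00, 13:00-13:45, 15:15-21:00.
Priya free: 09:30-11:45, 12:45-14:00, 15:00-17:15, 21:15-22:00.
Wei free: 09:45-12:45, 13:15-18:30 (invert busy blocks within the working day).
Quinn free: 11:30-12:45, 16:30-17:00, 17:45-21:00.
Arjun free: 10:45-11:30, 14:15-19:45 (invert busy blocks within the working day).
Finn free: 10:00-15:45, 16:30-17:30, 19:15-21:00.
Wiremu, Rina, Priya, and Wei can make the full 09:45-10:45 slot — that's 4.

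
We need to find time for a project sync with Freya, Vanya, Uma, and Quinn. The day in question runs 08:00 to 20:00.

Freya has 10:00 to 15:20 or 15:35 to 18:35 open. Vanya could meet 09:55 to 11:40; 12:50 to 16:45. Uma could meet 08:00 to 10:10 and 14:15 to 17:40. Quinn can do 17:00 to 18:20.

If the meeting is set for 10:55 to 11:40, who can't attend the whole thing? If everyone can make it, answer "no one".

Quinn, Uma

Freya: free for 10:55-11:40. Vanya: free for 10:55-11:40. Uma: not fully free for 10:55-11:40. Quinn: not fully free for 10:55-11:40.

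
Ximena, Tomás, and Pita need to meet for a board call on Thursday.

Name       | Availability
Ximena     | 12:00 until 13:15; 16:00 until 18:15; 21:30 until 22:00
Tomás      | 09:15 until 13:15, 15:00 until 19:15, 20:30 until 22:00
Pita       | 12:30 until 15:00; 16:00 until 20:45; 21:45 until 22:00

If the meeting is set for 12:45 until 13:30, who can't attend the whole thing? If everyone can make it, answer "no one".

Tomás, Ximena

Ximena: not fully free for 12:45-13:30. Tomás: not fully free for 12:45-13:30. Pita: free for 12:45-13:30.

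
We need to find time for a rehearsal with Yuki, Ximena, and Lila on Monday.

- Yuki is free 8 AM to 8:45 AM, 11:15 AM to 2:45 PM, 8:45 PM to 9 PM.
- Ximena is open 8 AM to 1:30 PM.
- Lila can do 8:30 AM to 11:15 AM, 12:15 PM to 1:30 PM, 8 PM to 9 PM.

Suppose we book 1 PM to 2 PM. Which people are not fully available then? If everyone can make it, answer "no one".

Lila, Ximena

Yuki: free for 13:00-14:00. Ximena: not fully free for 13:00-14:00. Lila: not fully free for 13:00-14:00.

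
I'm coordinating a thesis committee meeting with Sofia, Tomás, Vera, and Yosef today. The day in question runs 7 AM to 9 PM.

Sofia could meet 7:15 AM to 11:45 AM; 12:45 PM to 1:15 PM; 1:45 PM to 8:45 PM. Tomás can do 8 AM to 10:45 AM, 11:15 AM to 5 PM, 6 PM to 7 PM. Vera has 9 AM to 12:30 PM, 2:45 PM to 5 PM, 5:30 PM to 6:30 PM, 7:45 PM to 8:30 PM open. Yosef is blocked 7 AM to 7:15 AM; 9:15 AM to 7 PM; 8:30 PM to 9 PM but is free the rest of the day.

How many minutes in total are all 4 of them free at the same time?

Sofia free: 07:15-11:45, 12:45-13:15, 13:45-20:45.
Tomás free: 08:00-10:45, 11:15-17:00, 18:00-19:00.
Vera free: 09:00-12:30, 14:45-17:00, 17:30-18:30, 19:45-20:30.
Yosef free: 07:15-09:15, 19:00-20:30 (invert busy blocks within the working day).
Sofia ∩ Tomás: 08:00-10:45, 11:15-11:45, 12:45-13:15, 13:45-17:00, 18:00-19:00.
Sofia ∩ Tomás ∩ Vera: 09:00-10:45, 11:15-11:45, 14:45-17:00, 18:00-18:30.
Sofia ∩ Tomás ∩ Vera ∩ Yosef: 09:00-09:15.
That's a single block of 15 minutes.

15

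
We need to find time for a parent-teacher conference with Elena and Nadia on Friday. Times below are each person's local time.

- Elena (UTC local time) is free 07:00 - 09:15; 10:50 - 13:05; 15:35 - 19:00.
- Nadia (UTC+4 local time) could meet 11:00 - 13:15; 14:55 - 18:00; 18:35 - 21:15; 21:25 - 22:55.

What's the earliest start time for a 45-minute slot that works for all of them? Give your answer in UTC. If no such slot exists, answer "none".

07:00

Elena in UTC: 07:00-09:15, 10:50-13:05, 15:35-19:00.
Nadia in UTC: 07:00-09:15, 10:55-14:00, 14:35-17:15, 17:25-18:55 (subtract 4h to convert from UTC+4).
Elena ∩ Nadia: 07:00-09:15, 10:55-13:05, 15:35-17:15, 17:25-18:55.
Those are the intersection windows.
The first common window of at least 45 minutes is 07:00-09:15, so the earliest start is 07:00.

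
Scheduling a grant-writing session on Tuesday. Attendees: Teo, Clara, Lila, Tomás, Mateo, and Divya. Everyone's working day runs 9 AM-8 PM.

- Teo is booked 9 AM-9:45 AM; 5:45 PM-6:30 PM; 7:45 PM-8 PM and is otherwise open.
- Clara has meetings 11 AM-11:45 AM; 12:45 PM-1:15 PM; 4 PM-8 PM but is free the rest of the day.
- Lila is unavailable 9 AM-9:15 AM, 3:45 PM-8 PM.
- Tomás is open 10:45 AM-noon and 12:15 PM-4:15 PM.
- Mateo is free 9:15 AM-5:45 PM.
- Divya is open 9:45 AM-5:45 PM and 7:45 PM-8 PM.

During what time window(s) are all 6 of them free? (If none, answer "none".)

10:45-11:00, 11:45-12:00, 12:15-12:45, 13:15-15:45

Teo free: 09:45-17:45, 18:30-19:45 (invert busy blocks within the working day).
Clara free: 09:00-11:00, 11:45-12:45, 13:15-16:00 (invert busy blocks within the working day).
Lila free: 09:15-15:45 (invert busy blocks within the working day).
Tomás free: 10:45-12:00, 12:15-16:15.
Mateo free: 09:15-17:45.
Divya free: 09:45-17:45, 19:45-20:00.
Teo ∩ Clara: 09:45-11:00, 11:45-12:45, 13:15-16:00.
Teo ∩ Clara ∩ Lila: 09:45-11:00, 11:45-12:45, 13:15-15:45.
Teo ∩ Clara ∩ Lila ∩ Tomás: 10:45-11:00, 11:45-12:00, 12:15-12:45, 13:15-15:45.
Teo ∩ Clara ∩ Lila ∩ Tomás ∩ Mateo: 10:45-11:00, 11:45-12:00, 12:15-12:45, 13:15-15:45.
Teo ∩ Clara ∩ Lila ∩ Tomás ∩ Mateo ∩ Divya: 10:45-11:00, 11:45-12:00, 12:15-12:45, 13:15-15:45.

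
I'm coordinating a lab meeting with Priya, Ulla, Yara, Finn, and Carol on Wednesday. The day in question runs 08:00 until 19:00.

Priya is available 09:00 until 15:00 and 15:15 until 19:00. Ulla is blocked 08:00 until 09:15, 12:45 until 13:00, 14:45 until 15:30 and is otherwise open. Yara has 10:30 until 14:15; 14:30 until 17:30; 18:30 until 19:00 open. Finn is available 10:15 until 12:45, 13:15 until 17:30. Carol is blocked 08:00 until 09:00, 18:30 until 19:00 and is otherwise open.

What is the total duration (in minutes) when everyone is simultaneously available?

330

Priya free: 09:00-15:00, 15:15-19:00.
Ulla free: 09:15-12:45, 13:00-14:45, 15:30-19:00 (invert busy blocks within the working day).
Yara free: 10:30-14:15, 14:30-17:30, 18:30-19:00.
Finn free: 10:15-12:45, 13:15-17:30.
Carol free: 09:00-18:30 (invert busy blocks within the working day).
Priya ∩ Ulla: 09:15-12:45, 13:00-14:45, 15:30-19:00.
Priya ∩ Ulla ∩ Yara: 10:30-12:45, 13:00-14:15, 14:30-14:45, 15:30-17:30, 18:30-19:00.
Priya ∩ Ulla ∩ Yara ∩ Finn: 10:30-12:45, 13:15-14:15, 14:30-14:45, 15:30-17:30.
Priya ∩ Ulla ∩ Yara ∩ Finn ∩ Carol: 10:30-12:45, 13:15-14:15, 14:30-14:45, 15:30-17:30.
Those are the intersection windows.
Summing the common windows: 135 + 60 + 15 + 120 = 330 minutes.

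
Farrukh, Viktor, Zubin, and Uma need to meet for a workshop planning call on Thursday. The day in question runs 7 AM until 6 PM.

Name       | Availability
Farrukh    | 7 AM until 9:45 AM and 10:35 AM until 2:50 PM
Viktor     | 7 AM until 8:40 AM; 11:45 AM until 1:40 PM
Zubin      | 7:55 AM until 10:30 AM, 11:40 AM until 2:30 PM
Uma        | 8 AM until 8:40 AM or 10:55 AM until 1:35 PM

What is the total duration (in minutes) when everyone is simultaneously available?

150

Farrukh ∩ Viktor: 07:00-08:40, 11:45-13:40.
Farrukh ∩ Viktor ∩ Zubin: 07:55-08:40, 11:45-13:40.
Farrukh ∩ Viktor ∩ Zubin ∩ Uma: 08:00-08:40, 11:45-13:35.
So the common availability across everyone is 08:00-08:40, 11:45-13:35.
Summing the common windows: 40 + 110 = 150 minutes.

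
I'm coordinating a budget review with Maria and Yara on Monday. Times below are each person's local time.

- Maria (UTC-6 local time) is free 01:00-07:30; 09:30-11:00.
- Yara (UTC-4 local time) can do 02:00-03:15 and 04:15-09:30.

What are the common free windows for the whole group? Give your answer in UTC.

Maria in UTC: 07:00-13:30, 15:30-17:00 (add 6h to convert from UTC-6).
Yara in UTC: 06:00-07:15, 08:15-13:30 (add 4h to convert from UTC-4).
Maria ∩ Yara: 07:00-07:15, 08:15-13:30.
Those are the intersection windows.

07:00-07:15, 08:15-13:30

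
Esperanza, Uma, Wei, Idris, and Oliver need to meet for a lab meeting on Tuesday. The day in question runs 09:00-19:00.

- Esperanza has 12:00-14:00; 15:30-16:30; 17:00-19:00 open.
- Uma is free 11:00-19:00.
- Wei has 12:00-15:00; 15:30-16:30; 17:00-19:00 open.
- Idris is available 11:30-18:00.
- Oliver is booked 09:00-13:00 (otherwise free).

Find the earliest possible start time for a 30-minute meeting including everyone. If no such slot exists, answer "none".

13:00

Esperanza free: 12:00-14:00, 15:30-16:30, 17:00-19:00.
Uma free: 11:00-19:00.
Wei free: 12:00-15:00, 15:30-16:30, 17:00-19:00.
Idris free: 11:30-18:00.
Oliver free: 13:00-19:00 (invert busy blocks within the working day).
Esperanza ∩ Uma: 12:00-14:00, 15:30-16:30, 17:00-19:00.
Esperanza ∩ Uma ∩ Wei: 12:00-14:00, 15:30-16:30, 17:00-19:00.
Esperanza ∩ Uma ∩ Wei ∩ Idris: 12:00-14:00, 15:30-16:30, 17:00-18:00.
Esperanza ∩ Uma ∩ Wei ∩ Idris ∩ Oliver: 13:00-14:00, 15:30-16:30, 17:00-18:00.
So the common availability across everyone is 13:00-14:00, 15:30-16:30, 17:00-18:00.
The first common window of at least 30 minutes is 13:00-14:00, so the earliest start is 13:00.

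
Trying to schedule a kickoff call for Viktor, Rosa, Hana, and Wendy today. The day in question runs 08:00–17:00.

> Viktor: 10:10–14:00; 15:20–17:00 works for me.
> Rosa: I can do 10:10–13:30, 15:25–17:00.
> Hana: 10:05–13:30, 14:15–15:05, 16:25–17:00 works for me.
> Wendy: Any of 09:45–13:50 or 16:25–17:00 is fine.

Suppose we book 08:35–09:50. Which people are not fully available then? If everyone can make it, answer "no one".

Hana, Rosa, Viktor, Wendy

Viktor: not fully free for 08:35-09:50. Rosa: not fully free for 08:35-09:50. Hana: not fully free for 08:35-09:50. Wendy: not fully free for 08:35-09:50.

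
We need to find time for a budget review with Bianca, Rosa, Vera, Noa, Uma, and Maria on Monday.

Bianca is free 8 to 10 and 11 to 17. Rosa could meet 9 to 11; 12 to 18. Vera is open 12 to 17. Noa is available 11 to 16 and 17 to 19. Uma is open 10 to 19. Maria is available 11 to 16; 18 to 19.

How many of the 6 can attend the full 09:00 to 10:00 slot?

2

Bianca and Rosa can make the full 09:00-10:00 slot — that's 2.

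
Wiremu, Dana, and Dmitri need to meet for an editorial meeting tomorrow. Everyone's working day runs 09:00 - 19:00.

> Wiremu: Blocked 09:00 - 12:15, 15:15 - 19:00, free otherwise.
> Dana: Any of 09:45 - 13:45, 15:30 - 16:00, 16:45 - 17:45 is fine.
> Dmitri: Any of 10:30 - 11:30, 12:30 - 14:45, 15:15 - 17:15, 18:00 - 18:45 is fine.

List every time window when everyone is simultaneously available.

Wiremu free: 12:15-15:15 (invert busy blocks within the working day).
Dana free: 09:45-13:45, 15:30-16:00, 16:45-17:45.
Dmitri free: 10:30-11:30, 12:30-14:45, 15:15-17:15, 18:00-18:45.
Wiremu ∩ Dana: 12:15-13:45.
Wiremu ∩ Dana ∩ Dmitri: 12:30-13:45.
So the common availability across everyone is 12:30-13:45.

12:30-13:45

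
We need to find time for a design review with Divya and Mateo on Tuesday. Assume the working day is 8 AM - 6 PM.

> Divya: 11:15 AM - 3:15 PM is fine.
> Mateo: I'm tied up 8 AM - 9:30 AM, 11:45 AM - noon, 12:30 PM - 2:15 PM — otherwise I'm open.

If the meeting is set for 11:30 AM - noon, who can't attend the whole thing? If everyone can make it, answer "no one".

Divya free: 11:15-15:15.
Mateo free: 09:30-11:45, 12:00-12:30, 14:15-18:00 (invert busy blocks within the working day).
Divya: free for 11:30-12:00. Mateo: not fully free for 11:30-12:00.

Mateo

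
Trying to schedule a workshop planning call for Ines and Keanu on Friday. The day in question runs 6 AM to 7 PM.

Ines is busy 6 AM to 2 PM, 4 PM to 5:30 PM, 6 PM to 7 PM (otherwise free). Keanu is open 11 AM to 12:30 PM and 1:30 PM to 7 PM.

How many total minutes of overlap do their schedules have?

Ines free: 14:00-16:00, 17:30-18:00 (invert busy blocks within the working day).
Keanu free: 11:00-12:30, 13:30-19:00.
Ines ∩ Keanu: 14:00-16:00, 17:30-18:00.
Summing the common windows: 120 + 30 = 150 minutes.

150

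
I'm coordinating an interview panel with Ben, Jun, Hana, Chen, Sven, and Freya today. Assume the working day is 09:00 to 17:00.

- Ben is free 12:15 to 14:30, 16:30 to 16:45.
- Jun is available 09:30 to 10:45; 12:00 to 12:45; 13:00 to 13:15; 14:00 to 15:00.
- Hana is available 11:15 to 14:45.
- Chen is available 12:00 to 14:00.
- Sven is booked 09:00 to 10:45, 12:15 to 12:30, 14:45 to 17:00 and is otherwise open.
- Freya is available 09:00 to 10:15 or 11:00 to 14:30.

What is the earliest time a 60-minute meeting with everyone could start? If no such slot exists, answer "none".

Ben free: 12:15-14:30, 16:30-16:45.
Jun free: 09:30-10:45, 12:00-12:45, 13:00-13:15, 14:00-15:00.
Hana free: 11:15-14:45.
Chen free: 12:00-14:00.
Sven free: 10:45-12:15, 12:30-14:45 (invert busy blocks within the working day).
Freya free: 09:00-10:15, 11:00-14:30.
Ben ∩ Jun: 12:15-12:45, 13:00-13:15, 14:00-14:30.
Ben ∩ Jun ∩ Hana: 12:15-12:45, 13:00-13:15, 14:00-14:30.
Ben ∩ Jun ∩ Hana ∩ Chen: 12:15-12:45, 13:00-13:15.
Ben ∩ Jun ∩ Hana ∩ Chen ∩ Sven: 12:30-12:45, 13:00-13:15.
Ben ∩ Jun ∩ Hana ∩ Chen ∩ Sven ∩ Freya: 12:30-12:45, 13:00-13:15.
So the common availability across everyone is 12:30-12:45, 13:00-13:15.
No common window is at least 60 minutes long.

none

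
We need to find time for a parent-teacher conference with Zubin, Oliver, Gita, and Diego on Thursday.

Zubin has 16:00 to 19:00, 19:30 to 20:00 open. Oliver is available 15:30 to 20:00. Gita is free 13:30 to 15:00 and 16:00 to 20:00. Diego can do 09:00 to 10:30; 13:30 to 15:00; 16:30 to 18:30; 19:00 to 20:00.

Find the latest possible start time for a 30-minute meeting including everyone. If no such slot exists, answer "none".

19:30

Zubin ∩ Oliver: 16:00-19:00, 19:30-20:00.
Zubin ∩ Oliver ∩ Gita: 16:00-19:00, 19:30-20:00.
Zubin ∩ Oliver ∩ Gita ∩ Diego: 16:30-18:30, 19:30-20:00.
So the common availability across everyone is 16:30-18:30, 19:30-20:00.
The last common window of at least 30 minutes is 19:30-20:00; a 30-minute meeting can start as late as 19:30 and still end by 20:00.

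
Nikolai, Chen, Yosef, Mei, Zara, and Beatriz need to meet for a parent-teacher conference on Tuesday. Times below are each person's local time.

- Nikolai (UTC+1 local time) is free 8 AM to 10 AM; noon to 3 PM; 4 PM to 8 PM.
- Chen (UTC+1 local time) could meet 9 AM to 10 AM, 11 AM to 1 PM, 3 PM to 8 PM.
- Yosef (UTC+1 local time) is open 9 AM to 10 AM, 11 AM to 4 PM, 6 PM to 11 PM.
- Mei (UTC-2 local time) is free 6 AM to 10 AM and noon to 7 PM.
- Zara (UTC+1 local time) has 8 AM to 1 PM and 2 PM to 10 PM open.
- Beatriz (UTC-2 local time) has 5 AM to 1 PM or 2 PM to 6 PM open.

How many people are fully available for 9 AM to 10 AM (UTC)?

Nikolai in UTC: 07:00-09:00, 11:00-14:00, 15:00-19:00 (subtract 1h to convert from UTC+1).
Chen in UTC: 08:00-09:00, 10:00-12:00, 14:00-19:00 (subtract 1h to convert from UTC+1).
Yosef in UTC: 08:00-09:00, 10:00-15:00, 17:00-22:00 (subtract 1h to convert from UTC+1).
Mei in UTC: 08:00-12:00, 14:00-21:00 (add 2h to convert from UTC-2).
Zara in UTC: 07:00-12:00, 13:00-21:00 (subtract 1h to convert from UTC+1).
Beatriz in UTC: 07:00-15:00, 16:00-20:00 (add 2h to convert from UTC-2).
Mei, Zara, and Beatriz can make the full 09:00-10:00 slot — that's 3.

3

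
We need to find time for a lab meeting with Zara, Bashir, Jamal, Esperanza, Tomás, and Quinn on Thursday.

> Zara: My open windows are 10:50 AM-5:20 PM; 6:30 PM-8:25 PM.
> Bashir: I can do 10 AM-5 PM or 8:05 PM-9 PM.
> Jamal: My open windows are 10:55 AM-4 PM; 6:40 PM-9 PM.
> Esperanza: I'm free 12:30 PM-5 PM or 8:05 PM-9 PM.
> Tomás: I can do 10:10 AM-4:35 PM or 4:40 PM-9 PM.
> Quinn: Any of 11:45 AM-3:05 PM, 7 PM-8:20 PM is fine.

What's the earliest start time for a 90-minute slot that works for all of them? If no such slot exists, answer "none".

Zara ∩ Bashir: 10:50-17:00, 20:05-20:25.
Zara ∩ Bashir ∩ Jamal: 10:55-16:00, 20:05-20:25.
Zara ∩ Bashir ∩ Jamal ∩ Esperanza: 12:30-16:00, 20:05-20:25.
Zara ∩ Bashir ∩ Jamal ∩ Esperanza ∩ Tomás: 12:30-16:00, 20:05-20:25.
Zara ∩ Bashir ∩ Jamal ∩ Esperanza ∩ Tomás ∩ Quinn: 12:30-15:05, 20:05-20:20.
The first common window of at least 90 minutes is 12:30-15:05, so the earliest start is 12:30.

12:30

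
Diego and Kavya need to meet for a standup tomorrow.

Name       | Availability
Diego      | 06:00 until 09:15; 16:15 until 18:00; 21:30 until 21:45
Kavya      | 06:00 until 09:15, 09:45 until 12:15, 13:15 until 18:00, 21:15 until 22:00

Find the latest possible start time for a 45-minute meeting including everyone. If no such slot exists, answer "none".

Diego ∩ Kavya: 06:00-09:15, 16:15-18:00, 21:30-21:45.
The last common window of at least 45 minutes is 16:15-18:00; a 45-minute meeting can start as late as 17:15 and still end by 18:00.

17:15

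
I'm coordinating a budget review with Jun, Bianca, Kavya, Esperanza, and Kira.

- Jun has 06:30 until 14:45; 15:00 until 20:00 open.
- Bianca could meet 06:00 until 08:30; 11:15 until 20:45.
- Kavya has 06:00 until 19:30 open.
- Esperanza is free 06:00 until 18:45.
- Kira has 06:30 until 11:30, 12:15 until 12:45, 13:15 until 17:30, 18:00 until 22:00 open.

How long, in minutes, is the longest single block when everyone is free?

150

Jun ∩ Bianca: 06:30-08:30, 11:15-14:45, 15:00-20:00.
Jun ∩ Bianca ∩ Kavya: 06:30-08:30, 11:15-14:45, 15:00-19:30.
Jun ∩ Bianca ∩ Kavya ∩ Esperanza: 06:30-08:30, 11:15-14:45, 15:00-18:45.
Jun ∩ Bianca ∩ Kavya ∩ Esperanza ∩ Kira: 06:30-08:30, 11:15-11:30, 12:15-12:45, 13:15-14:45, 15:00-17:30, 18:00-18:45.
So the common availability across everyone is 06:30-08:30, 11:15-11:30, 12:15-12:45, 13:15-14:45, 15:00-17:30, 18:00-18:45.
The longest is 15:00-17:30 at 150 minutes.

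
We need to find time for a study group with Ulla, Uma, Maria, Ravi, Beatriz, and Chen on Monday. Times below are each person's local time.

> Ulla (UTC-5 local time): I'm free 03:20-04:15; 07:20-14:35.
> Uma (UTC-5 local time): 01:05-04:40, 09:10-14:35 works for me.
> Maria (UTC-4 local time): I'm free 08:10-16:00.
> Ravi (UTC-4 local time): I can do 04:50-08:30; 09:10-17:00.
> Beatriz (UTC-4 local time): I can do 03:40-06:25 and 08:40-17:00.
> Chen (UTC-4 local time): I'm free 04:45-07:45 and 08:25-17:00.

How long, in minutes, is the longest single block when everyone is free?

Ulla in UTC: 08:20-09:15, 12:20-19:35 (add 5h to convert from UTC-5).
Uma in UTC: 06:05-09:40, 14:10-19:35 (add 5h to convert from UTC-5).
Maria in UTC: 12:10-20:00 (add 4h to convert from UTC-4).
Ravi in UTC: 08:50-12:30, 13:10-21:00 (add 4h to convert from UTC-4).
Beatriz in UTC: 07:40-10:25, 12:40-21:00 (add 4h to convert from UTC-4).
Chen in UTC: 08:45-11:45, 12:25-21:00 (add 4h to convert from UTC-4).
Ulla ∩ Uma: 08:20-09:15, 14:10-19:35.
Ulla ∩ Uma ∩ Maria: 14:10-19:35.
Ulla ∩ Uma ∩ Maria ∩ Ravi: 14:10-19:35.
Ulla ∩ Uma ∩ Maria ∩ Ravi ∩ Beatriz: 14:10-19:35.
Ulla ∩ Uma ∩ Maria ∩ Ravi ∩ Beatriz ∩ Chen: 14:10-19:35.
The longest is 14:10-19:35 at 325 minutes.

325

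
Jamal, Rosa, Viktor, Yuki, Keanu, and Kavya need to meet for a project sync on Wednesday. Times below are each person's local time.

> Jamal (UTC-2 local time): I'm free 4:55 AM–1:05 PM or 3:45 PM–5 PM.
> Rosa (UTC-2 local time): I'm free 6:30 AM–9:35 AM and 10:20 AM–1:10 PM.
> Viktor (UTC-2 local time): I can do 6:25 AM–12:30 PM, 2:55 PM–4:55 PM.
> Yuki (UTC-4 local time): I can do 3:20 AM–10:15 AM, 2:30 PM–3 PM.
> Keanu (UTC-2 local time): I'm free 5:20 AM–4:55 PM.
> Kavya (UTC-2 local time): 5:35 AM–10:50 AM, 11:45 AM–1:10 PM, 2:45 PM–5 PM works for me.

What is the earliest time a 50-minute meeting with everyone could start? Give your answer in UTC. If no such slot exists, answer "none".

08:30

Jamal in UTC: 06:55-15:05, 17:45-19:00 (add 2h to convert from UTC-2).
Rosa in UTC: 08:30-11:35, 12:20-15:10 (add 2h to convert from UTC-2).
Viktor in UTC: 08:25-14:30, 16:55-18:55 (add 2h to convert from UTC-2).
Yuki in UTC: 07:20-14:15, 18:30-19:00 (add 4h to convert from UTC-4).
Keanu in UTC: 07:20-18:55 (add 2h to convert from UTC-2).
Kavya in UTC: 07:35-12:50, 13:45-15:10, 16:45-19:00 (add 2h to convert from UTC-2).
Jamal ∩ Rosa: 08:30-11:35, 12:20-15:05.
Jamal ∩ Rosa ∩ Viktor: 08:30-11:35, 12:20-14:30.
Jamal ∩ Rosa ∩ Viktor ∩ Yuki: 08:30-11:35, 12:20-14:15.
Jamal ∩ Rosa ∩ Viktor ∩ Yuki ∩ Keanu: 08:30-11:35, 12:20-14:15.
Jamal ∩ Rosa ∩ Viktor ∩ Yuki ∩ Keanu ∩ Kavya: 08:30-11:35, 12:20-12:50, 13:45-14:15.
The first common window of at least 50 minutes is 08:30-11:35, so the earliest start is 08:30.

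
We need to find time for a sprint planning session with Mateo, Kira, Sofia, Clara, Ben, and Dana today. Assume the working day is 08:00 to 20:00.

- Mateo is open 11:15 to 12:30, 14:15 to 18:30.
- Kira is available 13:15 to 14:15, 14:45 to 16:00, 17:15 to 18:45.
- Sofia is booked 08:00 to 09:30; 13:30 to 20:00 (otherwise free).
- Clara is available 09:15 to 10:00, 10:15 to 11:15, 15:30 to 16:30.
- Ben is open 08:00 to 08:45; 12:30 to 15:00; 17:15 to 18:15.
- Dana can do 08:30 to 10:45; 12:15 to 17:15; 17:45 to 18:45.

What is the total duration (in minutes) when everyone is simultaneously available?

Mateo free: 11:15-12:30, 14:15-18:30.
Kira free: 13:15-14:15, 14:45-16:00, 17:15-18:45.
Sofia free: 09:30-13:30 (invert busy blocks within the working day).
Clara free: 09:15-10:00, 10:15-11:15, 15:30-16:30.
Ben free: 08:00-08:45, 12:30-15:00, 17:15-18:15.
Dana free: 08:30-10:45, 12:15-17:15, 17:45-18:45.
Mateo ∩ Kira: 14:45-16:00, 17:15-18:30.
Mateo ∩ Kira ∩ Sofia: ∅.
Mateo ∩ Kira ∩ Sofia ∩ Clara: ∅.
Mateo ∩ Kira ∩ Sofia ∩ Clara ∩ Ben: ∅.
Mateo ∩ Kira ∩ Sofia ∩ Clara ∩ Ben ∩ Dana: ∅.
There is no time when everyone is free.
There is no common window, so the total is 0 minutes.

0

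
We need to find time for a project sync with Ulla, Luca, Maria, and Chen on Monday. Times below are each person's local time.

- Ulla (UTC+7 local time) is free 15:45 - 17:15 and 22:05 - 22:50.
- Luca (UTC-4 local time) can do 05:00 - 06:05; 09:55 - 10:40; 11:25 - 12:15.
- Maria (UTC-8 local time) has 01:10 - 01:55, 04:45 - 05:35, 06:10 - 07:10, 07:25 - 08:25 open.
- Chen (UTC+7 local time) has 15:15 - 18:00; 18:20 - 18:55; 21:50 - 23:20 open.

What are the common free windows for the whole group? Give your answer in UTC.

09:10-09:55, 15:25-15:50

Ulla in UTC: 08:45-10:15, 15:05-15:50 (subtract 7h to convert from UTC+7).
Luca in UTC: 09:00-10:05, 13:55-14:40, 15:25-16:15 (add 4h to convert from UTC-4).
Maria in UTC: 09:10-09:55, 12:45-13:35, 14:10-15:10, 15:25-16:25 (add 8h to convert from UTC-8).
Chen in UTC: 08:15-11:00, 11:20-11:55, 14:50-16:20 (subtract 7h to convert from UTC+7).
Ulla ∩ Luca: 09:00-10:05, 15:25-15:50.
Ulla ∩ Luca ∩ Maria: 09:10-09:55, 15:25-15:50.
Ulla ∩ Luca ∩ Maria ∩ Chen: 09:10-09:55, 15:25-15:50.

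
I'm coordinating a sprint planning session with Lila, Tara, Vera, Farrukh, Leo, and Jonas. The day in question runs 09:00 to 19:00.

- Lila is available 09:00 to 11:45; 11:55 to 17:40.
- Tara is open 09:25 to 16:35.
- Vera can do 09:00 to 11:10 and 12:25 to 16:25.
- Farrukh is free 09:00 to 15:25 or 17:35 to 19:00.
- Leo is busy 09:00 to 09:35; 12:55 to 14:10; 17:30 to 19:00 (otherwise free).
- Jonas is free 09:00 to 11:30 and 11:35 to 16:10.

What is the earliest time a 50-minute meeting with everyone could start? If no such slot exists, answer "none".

09:35

Lila free: 09:00-11:45, 11:55-17:40.
Tara free: 09:25-16:35.
Vera free: 09:00-11:10, 12:25-16:25.
Farrukh free: 09:00-15:25, 17:35-19:00.
Leo free: 09:35-12:55, 14:10-17:30 (invert busy blocks within the working day).
Jonas free: 09:00-11:30, 11:35-16:10.
Lila ∩ Tara: 09:25-11:45, 11:55-16:35.
Lila ∩ Tara ∩ Vera: 09:25-11:10, 12:25-16:25.
Lila ∩ Tara ∩ Vera ∩ Farrukh: 09:25-11:10, 12:25-15:25.
Lila ∩ Tara ∩ Vera ∩ Farrukh ∩ Leo: 09:35-11:10, 12:25-12:55, 14:10-15:25.
Lila ∩ Tara ∩ Vera ∩ Farrukh ∩ Leo ∩ Jonas: 09:35-11:10, 12:25-12:55, 14:10-15:25.
The first common window of at least 50 minutes is 09:35-11:10, so the earliest start is 09:35.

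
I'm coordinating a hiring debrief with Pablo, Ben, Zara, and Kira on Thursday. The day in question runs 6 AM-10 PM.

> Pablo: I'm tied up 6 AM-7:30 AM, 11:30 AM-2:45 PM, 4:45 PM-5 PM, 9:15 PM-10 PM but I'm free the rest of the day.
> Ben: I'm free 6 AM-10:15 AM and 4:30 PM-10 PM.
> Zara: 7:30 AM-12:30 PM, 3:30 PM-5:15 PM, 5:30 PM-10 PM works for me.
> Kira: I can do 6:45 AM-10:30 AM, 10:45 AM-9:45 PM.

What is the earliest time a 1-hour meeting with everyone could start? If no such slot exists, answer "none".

Pablo free: 07:30-11:30, 14:45-16:45, 17:00-21:15 (invert busy blocks within the working day).
Ben free: 06:00-10:15, 16:30-22:00.
Zara free: 07:30-12:30, 15:30-17:15, 17:30-22:00.
Kira free: 06:45-10:30, 10:45-21:45.
Pablo ∩ Ben: 07:30-10:15, 16:30-16:45, 17:00-21:15.
Pablo ∩ Ben ∩ Zara: 07:30-10:15, 16:30-16:45, 17:00-17:15, 17:30-21:15.
Pablo ∩ Ben ∩ Zara ∩ Kira: 07:30-10:15, 16:30-16:45, 17:00-17:15, 17:30-21:15.
So the common availability across everyone is 07:30-10:15, 16:30-16:45, 17:00-17:15, 17:30-21:15.
The first common window of at least 60 minutes is 07:30-10:15, so the earliest start is 07:30.

07:30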